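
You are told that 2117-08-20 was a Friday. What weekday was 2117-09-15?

August 2117: 31 − 20 = 11 days remain.
September 1–15, 2117: 15 days.
Total: 11 + 15 = 26 days.
26 mod 7 = 5, so 5 days after Friday is Wednesday.

Wednesday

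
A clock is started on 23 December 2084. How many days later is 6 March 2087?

803

Day-of-year of December 23, 2084: 358.
Day-of-year of March 6, 2087: 65.
2084 has 366 days, so 366 − 358 = 8 days remain in 2084.
Full years: 2085: 365; 2086: 365. Sum = 730.
Total: 8 + 730 + 65 = 803 days.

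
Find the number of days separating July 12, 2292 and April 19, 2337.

16351

From July 12, 2292 to July 12, 2336: 44 years, of which 10 contain a Feb 29 — 34×365 + 10×366 = 16070 days.
(2300 is not a leap year (divisible by 100 but not 400).)
July 2336: 31 − 12 = 19 days remain.
Then August (31), September (30), October (31), November (30), December (31), January (31), February 2337 (28), March (31): 31 + 30 + 31 + 30 + 31 + 31 + 28 + 31 = 243 days.
April 1–19, 2337: 19 days.
Residual: 281 days.
Total: 16351 days.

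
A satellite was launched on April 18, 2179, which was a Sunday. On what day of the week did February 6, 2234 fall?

Thursday

Day-of-year of April 18, 2179: 108.
Day-of-year of February 6, 2234: 37.
2179 has 365 days, so 365 − 108 = 257 days remain in 2179.
Full years 2180–2233: 41 common + 13 leap = 41×365 + 13×366 = 19723 days.
Total: 257 + 19723 + 37 = 20017 days.
20017 mod 7 = 4, so 4 days after Sunday is Thursday.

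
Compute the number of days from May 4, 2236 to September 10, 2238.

Day-of-year of May 4, 2236: 125.
Day-of-year of September 10, 2238: 253.
2236 has 366 days, so 366 − 125 = 241 days remain in 2236.
Full years: 2237: 365. Sum = 365.
Total: 241 + 365 + 253 = 859 days.

859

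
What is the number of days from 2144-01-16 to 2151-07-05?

Day-of-year of January 16, 2144: 16.
Day-of-year of July 5, 2151: 186.
2144 has 366 days, so 366 − 16 = 350 days remain in 2144.
Full years: 2145: 365; 2146: 365; 2147: 365; 2148: 366; 2149: 365; 2150: 365. Sum = 2191.
Total: 350 + 2191 + 186 = 2727 days.

2727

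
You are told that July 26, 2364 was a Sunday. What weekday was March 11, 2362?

Sunday

Count forward from the earlier date (March 11, 2362) to the later (July 26, 2364):
March 11, 2362 → March 11, 2363: 365 days.
March 11, 2363 → March 11, 2364: 366 days (2364 is a leap year).
March 2364: 31 − 11 = 20 days remain.
Then April (30), May (31), June (30): 30 + 31 + 30 = 91 days.
July 1–26, 2364: 26 days.
Residual: 137 days.
Total: 868 days.
868 is a multiple of 7, so March 11, 2362 falls on the same weekday: Sunday.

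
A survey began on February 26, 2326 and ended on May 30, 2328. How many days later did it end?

824

February 26, 2326 → February 26, 2327: 365 days.
February 26, 2327 → February 26, 2328: 365 days.
February 2328: 29 − 26 = 3 days remain (2328 is a leap year, so February has 29 days).
Then March (31), April (30): 31 + 30 = 61 days.
May 1–30, 2328: 30 days.
Residual: 94 days.
Total: 824 days.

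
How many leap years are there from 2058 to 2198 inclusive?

34

Years divisible by 4: 2060, 2064, …, 2196 — 35 in all.
Of these, 2100 is divisible by 100 but not 400, so not leap.
Leap years: 35 − 1 = 34.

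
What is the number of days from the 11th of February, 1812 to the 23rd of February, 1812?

Within February 1812: 23 − 11 = 12 days.

12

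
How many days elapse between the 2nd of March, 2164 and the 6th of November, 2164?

249

March 2164: 31 − 2 = 29 days remain.
Then April (30), May (31), June (30), July (31), August (31), September (30), October (31): 30 + 31 + 30 + 31 + 31 + 30 + 31 = 214 days.
November 1–6, 2164: 6 days.
Total: 29 + 214 + 6 = 249 days.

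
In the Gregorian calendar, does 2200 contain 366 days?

No

2200 is not a leap year (divisible by 100 but not 400).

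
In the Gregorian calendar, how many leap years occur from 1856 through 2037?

Years divisible by 4: 1856, 1860, …, 2036 — 46 in all.
Of these, 1900 is divisible by 100 but not 400, so not leap.
2000 is divisible by 400, so still leap.
Leap years: 46 − 1 = 45.

45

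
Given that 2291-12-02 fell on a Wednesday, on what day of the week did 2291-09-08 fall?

Tuesday

Count forward from the earlier date (September 8, 2291) to the later (December 2, 2291):
September 2291: 30 − 8 = 22 days remain.
Then October (31), November (30): 31 + 30 = 61 days.
December 1–2, 2291: 2 days.
Total: 22 + 61 + 2 = 85 days.
85 mod 7 = 1, so 1 day before Wednesday is Tuesday.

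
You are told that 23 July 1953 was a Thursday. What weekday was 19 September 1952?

Count forward from the earlier date (September 19, 1952) to the later (July 23, 1953):
September 1952: 30 − 19 = 11 days remain.
Then 9 full months totalling 273 days.
July 1–23, 1953: 23 days.
Residual: 307 days.
Total: 307 days.
307 mod 7 = 6, so 6 days before Thursday is Friday.

Friday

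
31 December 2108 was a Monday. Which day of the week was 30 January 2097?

Count forward from the earlier date (January 30, 2097) to the later (December 31, 2108):
From January 30, 2097 to January 30, 2108: 11 years, of which 1 contains a Feb 29 — 10×365 + 1×366 = 4016 days.
(2100 is not a leap year (divisible by 100 but not 400).)
January 2108: 31 − 30 = 1 day remains.
Then 10 full months totalling 304 days.
December 1–31, 2108: 31 days.
Residual: 336 days.
Total: 4352 days.
4352 mod 7 = 5, so 5 days before Monday is Wednesday.

Wednesday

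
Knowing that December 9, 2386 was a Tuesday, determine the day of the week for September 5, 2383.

Count forward from the earlier date (September 5, 2383) to the later (December 9, 2386):
Day-of-year of September 5, 2383: 248.
Day-of-year of December 9, 2386: 343.
2383 has 365 days, so 365 − 248 = 117 days remain in 2383.
Full years: 2384: 366; 2385: 365. Sum = 731.
Total: 117 + 731 + 343 = 1191 days.
1191 mod 7 = 1, so 1 day before Tuesday is Monday.

Monday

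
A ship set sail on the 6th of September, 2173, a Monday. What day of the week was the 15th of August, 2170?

Wednesday

Count forward from the earlier date (August 15, 2170) to the later (September 6, 2173):
August 15, 2170 → August 15, 2171: 365 days.
August 15, 2171 → August 15, 2172: 366 days (2172 is a leap year).
August 15, 2172 → August 15, 2173: 365 days.
August 2173: 31 − 15 = 16 days remain.
September 1–6, 2173: 6 days.
Residual: 22 days.
Total: 1118 days.
1118 mod 7 = 5, so 5 days before Monday is Wednesday.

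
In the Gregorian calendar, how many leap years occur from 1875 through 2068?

Years divisible by 4: 1876, 1880, …, 2068 — 49 in all.
Of these, 1900 is divisible by 100 but not 400, so not leap.
2000 is divisible by 400, so still leap.
Leap years: 49 − 1 = 48.

48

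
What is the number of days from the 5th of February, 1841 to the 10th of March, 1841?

February 1841: 28 − 5 = 23 days remain (1841 is not a leap year, so February has 28 days).
March 1–10, 1841: 10 days.
Total: 23 + 10 = 33 days.

33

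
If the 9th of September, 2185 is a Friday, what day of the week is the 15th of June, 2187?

Friday

September 2185: 30 − 9 = 21 days remain.
Then 20 full months totalling 608 days.
June 1–15, 2187: 15 days.
Total: 21 + 608 + 15 = 644 days.
644 is a multiple of 7, so the 15th of June, 2187 falls on the same weekday: Friday.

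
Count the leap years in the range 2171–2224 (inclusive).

Years divisible by 4: 2172, 2176, …, 2224 — 14 in all.
Of these, 2200 is divisible by 100 but not 400, so not leap.
Leap years: 14 − 1 = 13.

13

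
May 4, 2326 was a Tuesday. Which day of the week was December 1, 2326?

May 2326: 31 − 4 = 27 days remain.
Then June (30), July (31), August (31), September (30), October (31), November (30): 30 + 31 + 31 + 30 + 31 + 30 = 183 days.
December 1, 2326: 1 day.
Total: 27 + 183 + 1 = 211 days.
211 mod 7 = 1, so 1 day after Tuesday is Wednesday.

Wednesday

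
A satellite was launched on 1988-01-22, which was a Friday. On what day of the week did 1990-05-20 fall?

January 22, 1988 → January 22, 1989: 366 days (1988 is a leap year).
January 22, 1989 → January 22, 1990: 365 days.
January 1990: 31 − 22 = 9 days remain.
Then February 1990 (28), March (31), April (30): 28 + 31 + 30 = 89 days.
May 1–20, 1990: 20 days.
Residual: 118 days.
Total: 849 days.
849 mod 7 = 2, so 2 days after Friday is Sunday.

Sunday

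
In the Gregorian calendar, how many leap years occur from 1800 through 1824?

Years divisible by 4 in [1800, 1824]: 1800, 1804, 1808, 1812, 1816, 1820, 1824.
Of these, 1800 is divisible by 100 but not 400, so not leap.
Leap years: 7 − 1 = 6.

6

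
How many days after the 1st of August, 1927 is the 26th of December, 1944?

From August 1, 1927 to August 1, 1944: 17 years, of which 5 contain a Feb 29 — 12×365 + 5×366 = 6210 days.
August 1944: 31 − 1 = 30 days remain.
Then September (30), October (31), November (30): 30 + 31 + 30 = 91 days.
December 1–26, 1944: 26 days.
Residual: 147 days.
Total: 6357 days.

6357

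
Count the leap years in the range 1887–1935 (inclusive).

11

Years divisible by 4 in [1887, 1935]: 1888, 1892, 1896, 1900, 1904, 1908, 1912, 1916, 1920, 1924, 1928, 1932.
Of these, 1900 is divisible by 100 but not 400, so not leap.
Leap years: 12 − 1 = 11.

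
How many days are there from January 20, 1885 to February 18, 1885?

29

January 1885: 31 − 20 = 11 days remain.
February 1–18, 1885: 18 days (1885 is not a leap year).
Total: 11 + 18 = 29 days.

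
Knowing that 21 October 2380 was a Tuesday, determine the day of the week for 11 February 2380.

Monday

Count forward from the earlier date (February 11, 2380) to the later (October 21, 2380):
February 2380: 29 − 11 = 18 days remain (2380 is a leap year, so February has 29 days).
Then March (31), April (30), May (31), June (30), July (31), August (31), September (30): 31 + 30 + 31 + 30 + 31 + 31 + 30 = 214 days.
October 1–21, 2380: 21 days.
Total: 18 + 214 + 21 = 253 days.
253 mod 7 = 1, so 1 day before Tuesday is Monday.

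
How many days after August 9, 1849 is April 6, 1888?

Day-of-year of August 9, 1849: 221.
Day-of-year of April 6, 1888: 97.
1849 has 365 days, so 365 − 221 = 144 days remain in 1849.
Full years 1850–1887: 29 common + 9 leap = 29×365 + 9×366 = 13879 days.
Total: 144 + 13879 + 97 = 14120 days.

14120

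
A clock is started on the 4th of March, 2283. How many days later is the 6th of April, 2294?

From March 4, 2283 to March 4, 2294: 11 years, of which 3 contain a Feb 29 — 8×365 + 3×366 = 4018 days.
March 2294: 31 − 4 = 27 days remain.
April 1–6, 2294: 6 days.
Residual: 33 days.
Total: 4051 days.

4051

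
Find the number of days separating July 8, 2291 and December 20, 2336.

16601

From July 8, 2291 to July 8, 2336: 45 years, of which 11 contain a Feb 29 — 34×365 + 11×366 = 16436 days.
(2300 is not a leap year (divisible by 100 but not 400).)
July 2336: 31 − 8 = 23 days remain.
Then August (31), September (30), October (31), November (30): 31 + 30 + 31 + 30 = 122 days.
December 1–20, 2336: 20 days.
Residual: 165 days.
Total: 16601 days.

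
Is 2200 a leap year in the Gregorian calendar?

2200 is not a leap year (divisible by 100 but not 400).

No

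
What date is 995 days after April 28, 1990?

January 17, 1993

Count 995 days after April 28, 1990:
April 28, 1990 → April 28, 1991: 365 days.
April 28, 1991 → April 28, 1992: 366 days (1992 is a leap year).
April 1992: 30 − 28 = 2 days remain.
Then May (31), June (30), July (31), August (31), September (30), October (31), November (30), December (31): 31 + 30 + 31 + 31 + 30 + 31 + 30 + 31 = 245 days.
January 1–17, 1993: 17 days.
Residual: 264 days.
Total: 995 days.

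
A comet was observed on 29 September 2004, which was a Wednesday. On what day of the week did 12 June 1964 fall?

Friday

Count forward from the earlier date (June 12, 1964) to the later (September 29, 2004):
From June 12, 1964 to June 12, 2004: 40 years, of which 10 contain a Feb 29 — 30×365 + 10×366 = 14610 days.
(2000 is a leap year (divisible by 400).)
June 2004: 30 − 12 = 18 days remain.
Then July (31), August (31): 31 + 31 = 62 days.
September 1–29, 2004: 29 days.
Residual: 109 days.
Total: 14719 days.
14719 mod 7 = 5, so 5 days before Wednesday is Friday.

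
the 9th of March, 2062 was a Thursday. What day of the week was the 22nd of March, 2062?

Within March 2062: 22 − 9 = 13 days.
13 mod 7 = 6, so 6 days after Thursday is Wednesday.

Wednesday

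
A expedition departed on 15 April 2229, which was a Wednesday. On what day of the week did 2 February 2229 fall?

Count forward from the earlier date (February 2, 2229) to the later (April 15, 2229):
February 2229: 28 − 2 = 26 days remain (2229 is not a leap year, so February has 28 days).
Then March (31): 31 days.
April 1–15, 2229: 15 days.
Total: 26 + 31 + 15 = 72 days.
72 mod 7 = 2, so 2 days before Wednesday is Monday.

Monday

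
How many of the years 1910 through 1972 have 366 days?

16

Years divisible by 4: 1912, 1916, …, 1972 — 16 in all.
No century exceptions apply. Count: 16.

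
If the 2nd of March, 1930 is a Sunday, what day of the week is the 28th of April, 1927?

Count forward from the earlier date (April 28, 1927) to the later (March 2, 1930):
Day-of-year of April 28, 1927: 118.
Day-of-year of March 2, 1930: 61.
1927 has 365 days, so 365 − 118 = 247 days remain in 1927.
Full years: 1928: 366; 1929: 365. Sum = 731.
Total: 247 + 731 + 61 = 1039 days.
1039 mod 7 = 3, so 3 days before Sunday is Thursday.

Thursday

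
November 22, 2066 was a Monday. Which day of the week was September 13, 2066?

Count forward from the earlier date (September 13, 2066) to the later (November 22, 2066):
September 2066: 30 − 13 = 17 days remain.
Then October (31): 31 days.
November 1–22, 2066: 22 days.
Total: 17 + 31 + 22 = 70 days.
70 is a multiple of 7, so September 13, 2066 falls on the same weekday: Monday.

Monday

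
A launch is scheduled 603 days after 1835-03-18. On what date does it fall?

1836-11-10

Count 603 days after March 18, 1835:
March 18, 1835 → March 18, 1836: 366 days (1836 is a leap year).
March 1836: 31 − 18 = 13 days remain.
Then April (30), May (31), June (30), July (31), August (31), September (30), October (31): 30 + 31 + 30 + 31 + 31 + 30 + 31 = 214 days.
November 1–10, 1836: 10 days.
Residual: 237 days.
Total: 603 days.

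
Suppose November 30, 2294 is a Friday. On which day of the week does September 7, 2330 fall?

From November 30, 2294 to November 30, 2329: 35 years, of which 8 contain a Feb 29 — 27×365 + 8×366 = 12783 days.
(2300 is not a leap year (divisible by 100 but not 400).)
November 2329: 30 − 30 = 0 days remain.
Then 9 full months totalling 274 days.
September 1–7, 2330: 7 days.
Residual: 281 days.
Total: 13064 days.
13064 mod 7 = 2, so 2 days after Friday is Sunday.

Sunday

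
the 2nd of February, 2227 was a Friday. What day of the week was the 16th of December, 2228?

Tuesday

February 2227: 28 − 2 = 26 days remain (2227 is not a leap year, so February has 28 days).
Then 21 full months totalling 641 days.
December 1–16, 2228: 16 days.
Total: 26 + 641 + 16 = 683 days.
683 mod 7 = 4, so 4 days after Friday is Tuesday.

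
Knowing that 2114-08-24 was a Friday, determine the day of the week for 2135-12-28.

Wednesday

From August 24, 2114 to August 24, 2135: 21 years, of which 5 contain a Feb 29 — 16×365 + 5×366 = 7670 days.
August 2135: 31 − 24 = 7 days remain.
Then September (30), October (31), November (30): 30 + 31 + 30 = 91 days.
December 1–28, 2135: 28 days.
Residual: 126 days.
Total: 7796 days.
7796 mod 7 = 5, so 5 days after Friday is Wednesday.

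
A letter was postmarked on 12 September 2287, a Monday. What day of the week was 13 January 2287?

Count forward from the earlier date (January 13, 2287) to the later (September 12, 2287):
January 2287: 31 − 13 = 18 days remain.
Then February 2287 (28), March (31), April (30), May (31), June (30), July (31), August (31): 28 + 31 + 30 + 31 + 30 + 31 + 31 = 212 days.
September 1–12, 2287: 12 days.
Total: 18 + 212 + 12 = 242 days.
242 mod 7 = 4, so 4 days before Monday is Thursday.

Thursday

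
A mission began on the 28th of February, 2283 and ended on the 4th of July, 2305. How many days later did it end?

8161

From February 28, 2283 to February 28, 2305: 22 years, of which 5 contain a Feb 29 — 17×365 + 5×366 = 8035 days.
(2300 is not a leap year (divisible by 100 but not 400).)
February 2305: 28 − 28 = 0 days remain (2305 is not a leap year, so February has 28 days).
Then March (31), April (30), May (31), June (30): 31 + 30 + 31 + 30 = 122 days.
July 1–4, 2305: 4 days.
Residual: 126 days.
Total: 8161 days.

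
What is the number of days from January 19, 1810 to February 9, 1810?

January 1810: 31 − 19 = 12 days remain.
February 1–9, 1810: 9 days (1810 is not a leap year).
Total: 12 + 9 = 21 days.

21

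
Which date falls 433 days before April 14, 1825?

February 6, 1824

Count 433 days before April 14, 1825:
February 1824: 29 − 6 = 23 days remain (1824 is a leap year, so February has 29 days).
Then 13 full months totalling 396 days.
April 1–14, 1825: 14 days.
Total: 23 + 396 + 14 = 433 days.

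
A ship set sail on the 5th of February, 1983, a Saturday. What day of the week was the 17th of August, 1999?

Tuesday

Day-of-year of February 5, 1983: 36.
Day-of-year of August 17, 1999: 229.
1983 has 365 days, so 365 − 36 = 329 days remain in 1983.
Full years 1984–1998: 11 common + 4 leap = 11×365 + 4×366 = 5479 days.
Total: 329 + 5479 + 229 = 6037 days.
6037 mod 7 = 3, so 3 days after Saturday is Tuesday.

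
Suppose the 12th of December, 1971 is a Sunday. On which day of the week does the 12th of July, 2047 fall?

Friday

From December 12, 1971 to December 12, 2046: 75 years, of which 19 contain a Feb 29 — 56×365 + 19×366 = 27394 days.
(2000 is a leap year (divisible by 400).)
December 2046: 31 − 12 = 19 days remain.
Then January (31), February 2047 (28), March (31), April (30), May (31), June (30): 31 + 28 + 31 + 30 + 31 + 30 = 181 days.
July 1–12, 2047: 12 days.
Residual: 212 days.
Total: 27606 days.
27606 mod 7 = 5, so 5 days after Sunday is Friday.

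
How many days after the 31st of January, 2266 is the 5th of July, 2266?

January 2266: 31 − 31 = 0 days remain.
Then February 2266 (28), March (31), April (30), May (31), June (30): 28 + 31 + 30 + 31 + 30 = 150 days.
July 1–5, 2266: 5 days.
Total: 0 + 150 + 5 = 155 days.

155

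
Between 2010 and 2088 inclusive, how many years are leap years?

Years divisible by 4: 2012, 2016, …, 2088 — 20 in all.
No century exceptions apply. Count: 20.

20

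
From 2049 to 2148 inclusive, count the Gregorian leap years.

24

Years divisible by 4: 2052, 2056, …, 2148 — 25 in all.
Of these, 2100 is divisible by 100 but not 400, so not leap.
Leap years: 25 − 1 = 24.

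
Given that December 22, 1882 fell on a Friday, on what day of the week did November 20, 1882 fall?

Count forward from the earlier date (November 20, 1882) to the later (December 22, 1882):
November 1882: 30 − 20 = 10 days remain.
December 1–22, 1882: 22 days.
Total: 10 + 22 = 32 days.
32 mod 7 = 4, so 4 days before Friday is Monday.

Monday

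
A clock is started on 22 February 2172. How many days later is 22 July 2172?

151

February 2172: 29 − 22 = 7 days remain (2172 is a leap year, so February has 29 days).
Then March (31), April (30), May (31), June (30): 31 + 30 + 31 + 30 = 122 days.
July 1–22, 2172: 22 days.
Total: 7 + 122 + 22 = 151 days.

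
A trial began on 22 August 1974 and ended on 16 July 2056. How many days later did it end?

29914

Day-of-year of August 22, 1974: 234.
Day-of-year of July 16, 2056: 198.
1974 has 365 days, so 365 − 234 = 131 days remain in 1974.
Full years 1975–2055: 61 common + 20 leap = 61×365 + 20×366 = 29585 days.
Total: 131 + 29585 + 198 = 29914 days.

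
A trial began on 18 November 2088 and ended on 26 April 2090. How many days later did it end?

524

November 2088: 30 − 18 = 12 days remain.
Then 16 full months totalling 486 days.
April 1–26, 2090: 26 days.
Total: 12 + 486 + 26 = 524 days.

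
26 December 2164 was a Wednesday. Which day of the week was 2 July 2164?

Monday

Count forward from the earlier date (July 2, 2164) to the later (December 26, 2164):
July 2164: 31 − 2 = 29 days remain.
Then August (31), September (30), October (31), November (30): 31 + 30 + 31 + 30 = 122 days.
December 1–26, 2164: 26 days.
Total: 29 + 122 + 26 = 177 days.
177 mod 7 = 2, so 2 days before Wednesday is Monday.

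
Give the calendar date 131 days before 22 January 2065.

13 September 2064

Count 131 days before January 22, 2065:
Day-of-year of September 13, 2064: 257.
Day-of-year of January 22, 2065: 22.
2064 has 366 days, so 366 − 257 = 109 days remain in 2064.
Total: 109 + 22 = 131 days.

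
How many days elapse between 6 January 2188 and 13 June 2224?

13307

Day-of-year of January 6, 2188: 6.
Day-of-year of June 13, 2224: 165.
2188 has 366 days, so 366 − 6 = 360 days remain in 2188.
Full years 2189–2223: 28 common + 7 leap = 28×365 + 7×366 = 12782 days.
Total: 360 + 12782 + 165 = 13307 days.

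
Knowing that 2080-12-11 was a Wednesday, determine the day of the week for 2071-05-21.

Thursday

Count forward from the earlier date (May 21, 2071) to the later (December 11, 2080):
From May 21, 2071 to May 21, 2080: 9 years, of which 3 contain a Feb 29 — 6×365 + 3×366 = 3288 days.
May 2080: 31 − 21 = 10 days remain.
Then June (30), July (31), August (31), September (30), October (31), November (30): 30 + 31 + 31 + 30 + 31 + 30 = 183 days.
December 1–11, 2080: 11 days.
Residual: 204 days.
Total: 3492 days.
3492 mod 7 = 6, so 6 days before Wednesday is Thursday.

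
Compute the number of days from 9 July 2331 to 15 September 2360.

Day-of-year of July 9, 2331: 190.
Day-of-year of September 15, 2360: 259.
2331 has 365 days, so 365 − 190 = 175 days remain in 2331.
Full years 2332–2359: 21 common + 7 leap = 21×365 + 7×366 = 10227 days.
Total: 175 + 10227 + 259 = 10661 days.

10661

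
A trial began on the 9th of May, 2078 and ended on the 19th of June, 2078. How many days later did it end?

41

May 2078: 31 − 9 = 22 days remain.
June 1–19, 2078: 19 days.
Total: 22 + 19 = 41 days.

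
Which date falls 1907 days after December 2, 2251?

February 20, 2257

Count 1907 days after December 2, 2251:
Day-of-year of December 2, 2251: 336.
Day-of-year of February 20, 2257: 51.
2251 has 365 days, so 365 − 336 = 29 days remain in 2251.
Full years: 2252: 366; 2253: 365; 2254: 365; 2255: 365; 2256: 366. Sum = 1827.
Total: 29 + 1827 + 51 = 1907 days.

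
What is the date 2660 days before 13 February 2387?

2 November 2379

Count 2660 days before February 13, 2387:
From November 2, 2379 to November 2, 2386: 7 years, of which 2 contain a Feb 29 — 5×365 + 2×366 = 2557 days.
November 2386: 30 − 2 = 28 days remain.
Then December (31), January (31): 31 + 31 = 62 days.
February 1–13, 2387: 13 days (2387 is not a leap year).
Residual: 103 days.
Total: 2660 days.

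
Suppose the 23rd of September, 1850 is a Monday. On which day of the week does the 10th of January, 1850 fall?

Thursday

Count forward from the earlier date (January 10, 1850) to the later (September 23, 1850):
January 1850: 31 − 10 = 21 days remain.
Then February 1850 (28), March (31), April (30), May (31), June (30), July (31), August (31): 28 + 31 + 30 + 31 + 30 + 31 + 31 = 212 days.
September 1–23, 1850: 23 days.
Total: 21 + 212 + 23 = 256 days.
256 mod 7 = 4, so 4 days before Monday is Thursday.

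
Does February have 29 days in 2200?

2200 is not a leap year (divisible by 100 but not 400).

No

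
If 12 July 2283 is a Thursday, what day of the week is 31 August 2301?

From July 12, 2283 to July 12, 2301: 18 years, of which 4 contain a Feb 29 — 14×365 + 4×366 = 6574 days.
(2300 is not a leap year (divisible by 100 but not 400).)
July 2301: 31 − 12 = 19 days remain.
August 1–31, 2301: 31 days.
Residual: 50 days.
Total: 6624 days.
6624 mod 7 = 2, so 2 days after Thursday is Saturday.

Saturday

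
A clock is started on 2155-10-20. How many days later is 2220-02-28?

From October 20, 2155 to October 20, 2219: 64 years, of which 15 contain a Feb 29 — 49×365 + 15×366 = 23375 days.
(2200 is not a leap year (divisible by 100 but not 400).)
October 2219: 31 − 20 = 11 days remain.
Then November (30), December (31), January (31): 30 + 31 + 31 = 92 days.
February 1–28, 2220: 28 days (2220 is a leap year).
Residual: 131 days.
Total: 23506 days.

23506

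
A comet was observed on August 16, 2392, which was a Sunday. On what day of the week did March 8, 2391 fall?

Friday

Count forward from the earlier date (March 8, 2391) to the later (August 16, 2392):
Day-of-year of March 8, 2391: 67.
Day-of-year of August 16, 2392: 229.
2391 has 365 days, so 365 − 67 = 298 days remain in 2391.
Total: 298 + 229 = 527 days.
527 mod 7 = 2, so 2 days before Sunday is Friday.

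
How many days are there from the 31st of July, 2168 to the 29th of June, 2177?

3255

From July 31, 2168 to July 31, 2176: 8 years, of which 2 contain a Feb 29 — 6×365 + 2×366 = 2922 days.
July 2176: 31 − 31 = 0 days remain.
Then 10 full months totalling 304 days.
June 1–29, 2177: 29 days.
Residual: 333 days.
Total: 3255 days.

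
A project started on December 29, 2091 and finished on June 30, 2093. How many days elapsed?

549

Day-of-year of December 29, 2091: 363.
Day-of-year of June 30, 2093: 181.
2091 has 365 days, so 365 − 363 = 2 days remain in 2091.
Full years: 2092: 366. Sum = 366.
Total: 2 + 366 + 181 = 549 days.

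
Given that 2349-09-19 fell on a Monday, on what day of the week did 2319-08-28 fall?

Count forward from the earlier date (August 28, 2319) to the later (September 19, 2349):
From August 28, 2319 to August 28, 2349: 30 years, of which 8 contain a Feb 29 — 22×365 + 8×366 = 10958 days.
August 2349: 31 − 28 = 3 days remain.
September 1–19, 2349: 19 days.
Residual: 22 days.
Total: 10980 days.
10980 mod 7 = 4, so 4 days before Monday is Thursday.

Thursday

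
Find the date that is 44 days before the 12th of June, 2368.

the 29th of April, 2368

Count 44 days before June 12, 2368:
April 2368: 30 − 29 = 1 day remains.
Then May (31): 31 days.
June 1–12, 2368: 12 days.
Total: 1 + 31 + 12 = 44 days.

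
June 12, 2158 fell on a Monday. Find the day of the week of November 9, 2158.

Thursday

June 2158: 30 − 12 = 18 days remain.
Then July (31), August (31), September (30), October (31): 31 + 31 + 30 + 31 = 123 days.
November 1–9, 2158: 9 days.
Total: 18 + 123 + 9 = 150 days.
150 mod 7 = 3, so 3 days after Monday is Thursday.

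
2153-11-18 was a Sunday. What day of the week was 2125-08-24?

Count forward from the earlier date (August 24, 2125) to the later (November 18, 2153):
Day-of-year of August 24, 2125: 236.
Day-of-year of November 18, 2153: 322.
2125 has 365 days, so 365 − 236 = 129 days remain in 2125.
Full years 2126–2152: 20 common + 7 leap = 20×365 + 7×366 = 9862 days.
Total: 129 + 9862 + 322 = 10313 days.
10313 mod 7 = 2, so 2 days before Sunday is Friday.

Friday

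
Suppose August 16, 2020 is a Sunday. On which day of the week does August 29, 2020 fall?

Within August 2020: 29 − 16 = 13 days.
13 mod 7 = 6, so 6 days after Sunday is Saturday.

Saturday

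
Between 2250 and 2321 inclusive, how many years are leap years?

17

Years divisible by 4: 2252, 2256, …, 2320 — 18 in all.
Of these, 2300 is divisible by 100 but not 400, so not leap.
Leap years: 18 − 1 = 17.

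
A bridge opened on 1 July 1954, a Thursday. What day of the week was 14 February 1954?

Sunday

Count forward from the earlier date (February 14, 1954) to the later (July 1, 1954):
February 1954: 28 − 14 = 14 days remain (1954 is not a leap year, so February has 28 days).
Then March (31), April (30), May (31), June (30): 31 + 30 + 31 + 30 = 122 days.
July 1, 1954: 1 day.
Total: 14 + 122 + 1 = 137 days.
137 mod 7 = 4, so 4 days before Thursday is Sunday.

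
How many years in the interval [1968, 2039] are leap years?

18

Years divisible by 4: 1968, 1972, …, 2036 — 18 in all.
2000 is divisible by 400, so still leap.
No century exceptions apply. Count: 18.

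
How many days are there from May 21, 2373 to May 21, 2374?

365

May 21, 2373 → May 21, 2374: 365 days.
Total: 365 days.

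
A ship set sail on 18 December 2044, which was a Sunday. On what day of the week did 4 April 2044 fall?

Monday

Count forward from the earlier date (April 4, 2044) to the later (December 18, 2044):
April 2044: 30 − 4 = 26 days remain.
Then May (31), June (30), July (31), August (31), September (30), October (31), November (30): 31 + 30 + 31 + 31 + 30 + 31 + 30 = 214 days.
December 1–18, 2044: 18 days.
Total: 26 + 214 + 18 = 258 days.
258 mod 7 = 6, so 6 days before Sunday is Monday.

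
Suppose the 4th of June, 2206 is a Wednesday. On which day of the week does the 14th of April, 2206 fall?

Monday

Count forward from the earlier date (April 14, 2206) to the later (June 4, 2206):
April 2206: 30 − 14 = 16 days remain.
Then May (31): 31 days.
June 1–4, 2206: 4 days.
Total: 16 + 31 + 4 = 51 days.
51 mod 7 = 2, so 2 days before Wednesday is Monday.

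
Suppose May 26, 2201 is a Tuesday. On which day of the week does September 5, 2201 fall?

May 2201: 31 − 26 = 5 days remain.
Then June (30), July (31), August (31): 30 + 31 + 31 = 92 days.
September 1–5, 2201: 5 days.
Total: 5 + 92 + 5 = 102 days.
102 mod 7 = 4, so 4 days after Tuesday is Saturday.

Saturday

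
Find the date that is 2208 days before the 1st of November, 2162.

the 15th of October, 2156

Count 2208 days before November 1, 2162:
October 15, 2156 → October 15, 2157: 365 days.
October 15, 2157 → October 15, 2158: 365 days.
October 15, 2158 → October 15, 2159: 365 days.
October 15, 2159 → October 15, 2160: 366 days (2160 is a leap year).
October 15, 2160 → October 15, 2161: 365 days.
October 15, 2161 → October 15, 2162: 365 days.
October 2162: 31 − 15 = 16 days remain.
November 1, 2162: 1 day.
Residual: 17 days.
Total: 2208 days.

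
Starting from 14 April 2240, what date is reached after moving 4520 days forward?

29 August 2252

Count 4520 days after April 14, 2240:
Day-of-year of April 14, 2240: 105.
Day-of-year of August 29, 2252: 242.
2240 has 366 days, so 366 − 105 = 261 days remain in 2240.
Full years 2241–2251: 9 common + 2 leap = 9×365 + 2×366 = 4017 days.
Total: 261 + 4017 + 242 = 4520 days.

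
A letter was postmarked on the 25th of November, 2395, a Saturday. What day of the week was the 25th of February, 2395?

Saturday

Count forward from the earlier date (February 25, 2395) to the later (November 25, 2395):
February 2395: 28 − 25 = 3 days remain (2395 is not a leap year, so February has 28 days).
Then March (31), April (30), May (31), June (30), July (31), August (31), September (30), October (31): 31 + 30 + 31 + 30 + 31 + 31 + 30 + 31 = 245 days.
November 1–25, 2395: 25 days.
Total: 3 + 245 + 25 = 273 days.
273 is a multiple of 7, so the 25th of February, 2395 falls on the same weekday: Saturday.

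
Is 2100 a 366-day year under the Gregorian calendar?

2100 is not a leap year (divisible by 100 but not 400).

No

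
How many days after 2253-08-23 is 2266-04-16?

From August 23, 2253 to August 23, 2265: 12 years, of which 3 contain a Feb 29 — 9×365 + 3×366 = 4383 days.
August 2265: 31 − 23 = 8 days remain.
Then September (30), October (31), November (30), December (31), January (31), February 2266 (28), March (31): 30 + 31 + 30 + 31 + 31 + 28 + 31 = 212 days.
April 1–16, 2266: 16 days.
Residual: 236 days.
Total: 4619 days.

4619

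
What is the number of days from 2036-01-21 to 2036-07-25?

January 2036: 31 − 21 = 10 days remain.
Then February 2036 (29), March (31), April (30), May (31), June (30): 29 + 31 + 30 + 31 + 30 = 151 days.
July 1–25, 2036: 25 days.
Total: 10 + 151 + 25 = 186 days.

186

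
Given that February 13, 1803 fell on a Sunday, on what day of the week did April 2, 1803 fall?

February 1803: 28 − 13 = 15 days remain (1803 is not a leap year, so February has 28 days).
Then March (31): 31 days.
April 1–2, 1803: 2 days.
Total: 15 + 31 + 2 = 48 days.
48 mod 7 = 6, so 6 days after Sunday is Saturday.

Saturday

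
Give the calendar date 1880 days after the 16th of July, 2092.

the 8th of September, 2097

Count 1880 days after July 16, 2092:
Day-of-year of July 16, 2092: 198.
Day-of-year of September 8, 2097: 251.
2092 has 366 days, so 366 − 198 = 168 days remain in 2092.
Full years: 2093: 365; 2094: 365; 2095: 365; 2096: 366. Sum = 1461.
Total: 168 + 1461 + 251 = 1880 days.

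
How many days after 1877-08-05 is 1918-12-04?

Day-of-year of August 5, 1877: 217.
Day-of-year of December 4, 1918: 338.
1877 has 365 days, so 365 − 217 = 148 days remain in 1877.
Full years 1878–1917: 31 common + 9 leap = 31×365 + 9×366 = 14609 days.
Total: 148 + 14609 + 338 = 15095 days.

15095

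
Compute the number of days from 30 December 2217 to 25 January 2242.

8792

Day-of-year of December 30, 2217: 364.
Day-of-year of January 25, 2242: 25.
2217 has 365 days, so 365 − 364 = 1 days remain in 2217.
Full years 2218–2241: 18 common + 6 leap = 18×365 + 6×366 = 8766 days.
Total: 1 + 8766 + 25 = 8792 days.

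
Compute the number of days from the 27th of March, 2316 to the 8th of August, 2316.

134

March 2316: 31 − 27 = 4 days remain.
Then April (30), May (31), June (30), July (31): 30 + 31 + 30 + 31 = 122 days.
August 1–8, 2316: 8 days.
Total: 4 + 122 + 8 = 134 days.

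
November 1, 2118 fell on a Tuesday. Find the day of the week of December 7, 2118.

November 2118: 30 − 1 = 29 days remain.
December 1–7, 2118: 7 days.
Total: 29 + 7 = 36 days.
36 mod 7 = 1, so 1 day after Tuesday is Wednesday.

Wednesday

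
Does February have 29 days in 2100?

2100 is not a leap year (divisible by 100 but not 400).

No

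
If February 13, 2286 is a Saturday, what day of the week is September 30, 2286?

Thursday

February 2286: 28 − 13 = 15 days remain (2286 is not a leap year, so February has 28 days).
Then March (31), April (30), May (31), June (30), July (31), August (31): 31 + 30 + 31 + 30 + 31 + 31 = 184 days.
September 1–30, 2286: 30 days.
Total: 15 + 184 + 30 = 229 days.
229 mod 7 = 5, so 5 days after Saturday is Thursday.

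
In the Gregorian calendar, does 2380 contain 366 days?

2380 is a leap year.

Yes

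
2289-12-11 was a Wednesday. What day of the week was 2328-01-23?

From December 11, 2289 to December 11, 2327: 38 years, of which 8 contain a Feb 29 — 30×365 + 8×366 = 13878 days.
(2300 is not a leap year (divisible by 100 but not 400).)
December 2327: 31 − 11 = 20 days remain.
January 1–23, 2328: 23 days.
Residual: 43 days.
Total: 13921 days.
13921 mod 7 = 5, so 5 days after Wednesday is Monday.

Monday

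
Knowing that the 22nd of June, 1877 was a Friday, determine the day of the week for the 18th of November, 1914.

Wednesday

Day-of-year of June 22, 1877: 173.
Day-of-year of November 18, 1914: 322.
1877 has 365 days, so 365 − 173 = 192 days remain in 1877.
Full years 1878–1913: 28 common + 8 leap = 28×365 + 8×366 = 13148 days.
Total: 192 + 13148 + 322 = 13662 days.
13662 mod 7 = 5, so 5 days after Friday is Wednesday.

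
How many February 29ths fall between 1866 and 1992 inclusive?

Years divisible by 4: 1868, 1872, …, 1992 — 32 in all.
Of these, 1900 is divisible by 100 but not 400, so not leap.
Leap years: 32 − 1 = 31.

31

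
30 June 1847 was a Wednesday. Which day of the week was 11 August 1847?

Wednesday

June 1847: 30 − 30 = 0 days remain.
Then July (31): 31 days.
August 1–11, 1847: 11 days.
Total: 0 + 31 + 11 = 42 days.
42 is a multiple of 7, so 11 August 1847 falls on the same weekday: Wednesday.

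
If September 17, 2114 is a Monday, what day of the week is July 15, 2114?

Count forward from the earlier date (July 15, 2114) to the later (September 17, 2114):
July 2114: 31 − 15 = 16 days remain.
Then August (31): 31 days.
September 1–17, 2114: 17 days.
Total: 16 + 31 + 17 = 64 days.
64 mod 7 = 1, so 1 day before Monday is Sunday.

Sunday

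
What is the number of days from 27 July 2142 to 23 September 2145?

Day-of-year of July 27, 2142: 208.
Day-of-year of September 23, 2145: 266.
2142 has 365 days, so 365 − 208 = 157 days remain in 2142.
Full years: 2143: 365; 2144: 366. Sum = 731.
Total: 157 + 731 + 266 = 1154 days.

1154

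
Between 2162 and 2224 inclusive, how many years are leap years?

Years divisible by 4: 2164, 2168, …, 2224 — 16 in all.
Of these, 2200 is divisible by 100 but not 400, so not leap.
Leap years: 16 − 1 = 15.

15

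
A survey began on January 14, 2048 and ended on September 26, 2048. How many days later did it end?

256

January 2048: 31 − 14 = 17 days remain.
Then February 2048 (29), March (31), April (30), May (31), June (30), July (31), August (31): 29 + 31 + 30 + 31 + 30 + 31 + 31 = 213 days.
September 1–26, 2048: 26 days.
Total: 17 + 213 + 26 = 256 days.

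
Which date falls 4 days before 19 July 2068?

15 July 2068

Count 4 days before July 19, 2068:
Within July 2068: 19 − 15 = 4 days.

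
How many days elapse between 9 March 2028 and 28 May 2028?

80

March 2028: 31 − 9 = 22 days remain.
Then April (30): 30 days.
May 1–28, 2028: 28 days.
Total: 22 + 30 + 28 = 80 days.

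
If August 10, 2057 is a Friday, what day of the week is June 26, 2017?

Monday

Count forward from the earlier date (June 26, 2017) to the later (August 10, 2057):
From June 26, 2017 to June 26, 2057: 40 years, of which 10 contain a Feb 29 — 30×365 + 10×366 = 14610 days.
June 2057: 30 − 26 = 4 days remain.
Then July (31): 31 days.
August 1–10, 2057: 10 days.
Residual: 45 days.
Total: 14655 days.
14655 mod 7 = 4, so 4 days before Friday is Monday.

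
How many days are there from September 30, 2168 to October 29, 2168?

September 2168: 30 − 30 = 0 days remain.
October 1–29, 2168: 29 days.
Total: 0 + 29 = 29 days.

29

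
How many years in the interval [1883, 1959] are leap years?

18

Years divisible by 4: 1884, 1888, …, 1956 — 19 in all.
Of these, 1900 is divisible by 100 but not 400, so not leap.
Leap years: 19 − 1 = 18.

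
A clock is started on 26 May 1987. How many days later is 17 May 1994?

2548

May 26, 1987 → May 26, 1988: 366 days (1988 is a leap year).
May 26, 1988 → May 26, 1989: 365 days.
May 26, 1989 → May 26, 1990: 365 days.
May 26, 1990 → May 26, 1991: 365 days.
May 26, 1991 → May 26, 1992: 366 days (1992 is a leap year).
May 26, 1992 → May 26, 1993: 365 days.
May 1993: 31 − 26 = 5 days remain.
Then 11 full months totalling 334 days.
May 1–17, 1994: 17 days.
Residual: 356 days.
Total: 2548 days.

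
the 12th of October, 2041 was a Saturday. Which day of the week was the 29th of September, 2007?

Count forward from the earlier date (September 29, 2007) to the later (October 12, 2041):
Day-of-year of September 29, 2007: 272.
Day-of-year of October 12, 2041: 285.
2007 has 365 days, so 365 − 272 = 93 days remain in 2007.
Full years 2008–2040: 24 common + 9 leap = 24×365 + 9×366 = 12054 days.
Total: 93 + 12054 + 285 = 12432 days.
12432 is a multiple of 7, so the 29th of September, 2007 falls on the same weekday: Saturday.

Saturday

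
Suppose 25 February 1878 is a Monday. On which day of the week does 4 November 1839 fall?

Monday

Count forward from the earlier date (November 4, 1839) to the later (February 25, 1878):
From November 4, 1839 to November 4, 1877: 38 years, of which 10 contain a Feb 29 — 28×365 + 10×366 = 13880 days.
November 1877: 30 − 4 = 26 days remain.
Then December (31), January (31): 31 + 31 = 62 days.
February 1–25, 1878: 25 days (1878 is not a leap year).
Residual: 113 days.
Total: 13993 days.
13993 is a multiple of 7, so 4 November 1839 falls on the same weekday: Monday.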